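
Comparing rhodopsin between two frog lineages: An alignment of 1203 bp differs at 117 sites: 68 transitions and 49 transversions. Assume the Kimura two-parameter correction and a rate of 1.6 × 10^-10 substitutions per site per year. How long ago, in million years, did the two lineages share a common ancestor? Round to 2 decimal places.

P = 68/1203 ≈ 0.056525 and Q = 49/1203 ≈ 0.040732.
Under the Kimura two-parameter model, d = −½ ln(1 − 2P − Q) − ¼ ln(1 − 2Q).
1 − 2P − Q = 0.846218, giving −½ ln(0.846218) = 0.083489.
1 − 2Q = 0.918536, giving −¼ ln(0.918536) = 0.021244.
d = 0.083489 + 0.021244 = 0.104733.
Under a molecular clock d = 2μt, so t = d/(2μ) = 0.104733 / (2 × 1.6 × 10^-10) = 327.29 million years.

327.29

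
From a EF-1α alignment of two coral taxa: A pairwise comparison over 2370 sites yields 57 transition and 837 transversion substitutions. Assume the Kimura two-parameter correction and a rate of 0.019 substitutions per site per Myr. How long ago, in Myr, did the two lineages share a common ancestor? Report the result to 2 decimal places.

P = 57/2370 ≈ 0.024051 and Q = 837/2370 ≈ 0.353165.
Under the Kimura two-parameter model, d = −½ ln(1 − 2P − Q) − ¼ ln(1 − 2Q).
1 − 2P − Q = 0.598733, giving −½ ln(0.598733) = 0.256470.
1 − 2Q = 0.29367, giving −¼ ln(0.29367) = 0.306325.
d = 0.256470 + 0.306325 = 0.562795.
Under a molecular clock d = 2μt, so t = d/(2μ) = 0.562795 / (2 × 0.019) = 14.81 Myr.

14.81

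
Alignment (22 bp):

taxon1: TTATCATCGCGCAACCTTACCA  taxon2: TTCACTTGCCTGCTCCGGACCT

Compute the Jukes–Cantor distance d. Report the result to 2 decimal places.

The sequences differ at 12 of 22 sites, so p = 12/22 ≈ 0.545455.
d = −(3/4) ln(1 − 4p/3) = −0.75 ln(1 − 0.727273) = −0.75 ln(0.272727)
  = −0.75 × (-1.299284) = 0.974463 substitutions/site.

0.97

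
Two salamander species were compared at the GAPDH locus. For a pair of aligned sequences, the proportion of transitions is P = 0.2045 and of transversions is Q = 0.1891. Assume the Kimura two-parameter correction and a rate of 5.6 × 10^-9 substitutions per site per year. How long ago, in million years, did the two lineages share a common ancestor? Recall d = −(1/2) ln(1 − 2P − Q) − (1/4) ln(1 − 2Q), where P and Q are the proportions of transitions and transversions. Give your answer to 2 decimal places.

51.30

Under the Kimura two-parameter model, d = −½ ln(1 − 2P − Q) − ¼ ln(1 − 2Q).
1 − 2P − Q = 0.4019, giving −½ ln(0.4019) = 0.455776.
1 − 2Q = 0.6218, giving −¼ ln(0.6218) = 0.118784.
d = 0.455776 + 0.118784 = 0.574560.
Under a molecular clock d = 2μt, so t = d/(2μ) = 0.574560 / (2 × 5.6 × 10^-9) = 51.30 million years.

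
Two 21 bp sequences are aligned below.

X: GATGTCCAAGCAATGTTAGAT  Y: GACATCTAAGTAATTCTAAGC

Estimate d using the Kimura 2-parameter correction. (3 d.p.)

Of 21 sites, 8 differences are transitions and 1 are transversions, so P = 8/21 ≈ 0.380952 and Q = 1/21 ≈ 0.047619.
Under the Kimura two-parameter model, d = −½ ln(1 − 2P − Q) − ¼ ln(1 − 2Q).
1 − 2P − Q = 0.190477, giving −½ ln(0.190477) = 0.829112.
1 − 2Q = 0.904762, giving −¼ ln(0.904762) = 0.025021.
d = 0.829112 + 0.025021 = 0.854133.

0.854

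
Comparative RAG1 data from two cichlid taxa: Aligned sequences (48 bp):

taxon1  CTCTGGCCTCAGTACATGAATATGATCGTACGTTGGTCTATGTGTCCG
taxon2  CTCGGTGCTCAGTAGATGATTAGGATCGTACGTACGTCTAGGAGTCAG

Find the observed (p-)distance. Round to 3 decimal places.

0.229

The sequences differ at 11 of 48 positions.
p = 11/48 = 0.229166… ≈ 0.229 (to 3 d.p.).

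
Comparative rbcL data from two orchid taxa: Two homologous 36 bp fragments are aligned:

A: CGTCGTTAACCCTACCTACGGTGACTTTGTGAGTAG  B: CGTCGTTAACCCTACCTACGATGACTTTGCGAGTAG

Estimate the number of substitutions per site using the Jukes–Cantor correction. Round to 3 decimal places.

The sequences differ at 2 of 36 sites (21, 30), so p = 2/36 ≈ 0.055556.
d = −(3/4) ln(1 − 4p/3) = −0.75 ln(1 − 0.074075) = −0.75 ln(0.925925)
  = −0.75 × (-0.076962) = 0.057722 substitutions/site.

0.058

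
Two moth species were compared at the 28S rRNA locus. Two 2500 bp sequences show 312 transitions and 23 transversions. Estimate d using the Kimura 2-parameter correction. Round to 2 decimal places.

0.15

P = 312/2500 = 0.1248 and Q = 23/2500 = 0.0092.
Under the Kimura two-parameter model, d = −½ ln(1 − 2P − Q) − ¼ ln(1 − 2Q).
1 − 2P − Q = 0.7412, giving −½ ln(0.7412) = 0.149742.
1 − 2Q = 0.9816, giving −¼ ln(0.9816) = 0.004643.
d = 0.149742 + 0.004643 = 0.154385.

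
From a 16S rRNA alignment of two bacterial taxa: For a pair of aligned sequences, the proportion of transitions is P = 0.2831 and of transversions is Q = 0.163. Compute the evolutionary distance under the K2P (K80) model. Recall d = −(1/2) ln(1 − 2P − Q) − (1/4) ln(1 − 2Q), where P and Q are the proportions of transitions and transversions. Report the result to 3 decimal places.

0.752

Under the Kimura two-parameter model, d = −½ ln(1 − 2P − Q) − ¼ ln(1 − 2Q).
1 − 2P − Q = 0.2708, giving −½ ln(0.2708) = 0.653187.
1 − 2Q = 0.674, giving −¼ ln(0.674) = 0.098631.
d = 0.653187 + 0.098631 = 0.751818.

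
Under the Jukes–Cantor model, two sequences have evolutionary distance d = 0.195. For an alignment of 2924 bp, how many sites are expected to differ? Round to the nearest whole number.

502

Invert JC69: p = (3/4)(1 − e^(−4d/3)) = 0.75 × (1 − e^(-0.26)) = 0.75 × (1 − 0.771052) = 0.171711.
Expected differing sites = pL ≈ 0.171711 × 2924 = 502.082964 ≈ 502.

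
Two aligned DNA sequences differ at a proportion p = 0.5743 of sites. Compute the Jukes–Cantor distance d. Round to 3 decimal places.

1.088

d = −(3/4) ln(1 − 4p/3) = −0.75 ln(1 − 0.765733) = −0.75 ln(0.234267)
  = −0.75 × (-1.451294) = 1.088471 substitutions/site.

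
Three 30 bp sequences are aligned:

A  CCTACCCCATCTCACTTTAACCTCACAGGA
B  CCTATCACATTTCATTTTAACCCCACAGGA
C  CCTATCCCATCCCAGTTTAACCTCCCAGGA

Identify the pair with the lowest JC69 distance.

A–B: 5/30 differ, p = 0.167, d = 0.188.
A–C: 4/30 differ, p = 0.133, d = 0.147.
B–C: 6/30 differ, p = 0.200, d = 0.233.
The smallest distance is between A and C.

A and C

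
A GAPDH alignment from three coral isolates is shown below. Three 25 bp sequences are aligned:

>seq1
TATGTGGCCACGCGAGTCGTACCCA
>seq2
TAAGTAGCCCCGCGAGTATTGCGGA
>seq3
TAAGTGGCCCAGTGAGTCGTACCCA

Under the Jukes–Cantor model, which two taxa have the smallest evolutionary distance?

seq1–seq2: 8/25 differ, p = 0.320, d = 0.417.
seq1–seq3: 4/25 differ, p = 0.160, d = 0.180.
seq2–seq3: 8/25 differ, p = 0.320, d = 0.417.
The smallest distance is between seq1 and seq3.

seq1 and seq3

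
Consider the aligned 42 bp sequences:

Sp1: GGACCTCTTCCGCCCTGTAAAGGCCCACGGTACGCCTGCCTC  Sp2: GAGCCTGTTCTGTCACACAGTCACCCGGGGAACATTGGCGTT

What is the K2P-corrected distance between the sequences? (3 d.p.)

Of 42 sites, 14 differences are transitions and 8 are transversions, so P = 14/42 ≈ 0.333333 and Q = 8/42 ≈ 0.190476.
Under the Kimura two-parameter model, d = −½ ln(1 − 2P − Q) − ¼ ln(1 − 2Q).
1 − 2P − Q = 0.142858, giving −½ ln(0.142858) = 0.972952.
1 − 2Q = 0.619048, giving −¼ ln(0.619048) = 0.119893.
d = 0.972952 + 0.119893 = 1.092845.

1.093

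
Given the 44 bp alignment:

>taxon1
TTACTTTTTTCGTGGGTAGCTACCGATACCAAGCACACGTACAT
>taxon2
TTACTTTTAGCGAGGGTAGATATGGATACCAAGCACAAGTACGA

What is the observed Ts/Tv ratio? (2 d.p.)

0.29

Transitions are A↔G and C↔T; transversions are all other mismatches.
Transitions: 2. Transversions: 7.
R = 2/7 = 0.285714… ≈ 0.29 (to 2 d.p.).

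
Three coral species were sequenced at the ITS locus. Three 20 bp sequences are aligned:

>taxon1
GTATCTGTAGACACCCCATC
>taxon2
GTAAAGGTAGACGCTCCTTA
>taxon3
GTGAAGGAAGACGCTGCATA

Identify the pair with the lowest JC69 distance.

taxon2 and taxon3

taxon1–taxon2: 7/20 differ, p = 0.350, d = 0.471.
taxon1–taxon3: 9/20 differ, p = 0.450, d = 0.687.
taxon2–taxon3: 4/20 differ, p = 0.200, d = 0.233.
The smallest distance is between taxon2 and taxon3.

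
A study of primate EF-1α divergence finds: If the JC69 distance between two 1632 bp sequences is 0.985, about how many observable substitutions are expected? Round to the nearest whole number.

895

Invert JC69: p = (3/4)(1 − e^(−4d/3)) = 0.75 × (1 − e^(-1.313333)) = 0.75 × (1 − 0.268922) = 0.548309.
Expected differing sites = pL ≈ 0.548309 × 1632 = 894.840288 ≈ 895.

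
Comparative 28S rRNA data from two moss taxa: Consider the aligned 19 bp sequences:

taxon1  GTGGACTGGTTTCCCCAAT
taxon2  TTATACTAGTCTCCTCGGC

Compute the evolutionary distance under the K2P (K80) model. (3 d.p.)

Of 19 sites, 7 differences are transitions and 2 are transversions, so P = 7/19 ≈ 0.368421 and Q = 2/19 ≈ 0.105263.
Under the Kimura two-parameter model, d = −½ ln(1 − 2P − Q) − ¼ ln(1 − 2Q).
1 − 2P − Q = 0.157895, giving −½ ln(0.157895) = 0.922913.
1 − 2Q = 0.789474, giving −¼ ln(0.789474) = 0.059097.
d = 0.922913 + 0.059097 = 0.982010.

0.982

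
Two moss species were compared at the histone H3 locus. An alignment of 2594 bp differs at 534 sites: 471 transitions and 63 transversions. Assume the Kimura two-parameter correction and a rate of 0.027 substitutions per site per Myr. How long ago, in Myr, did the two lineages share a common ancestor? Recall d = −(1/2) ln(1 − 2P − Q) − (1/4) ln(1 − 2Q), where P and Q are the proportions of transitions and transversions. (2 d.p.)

P = 471/2594 ≈ 0.181573 and Q = 63/2594 ≈ 0.024287.
Under the Kimura two-parameter model, d = −½ ln(1 − 2P − Q) − ¼ ln(1 − 2Q).
1 − 2P − Q = 0.612567, giving −½ ln(0.612567) = 0.245048.
1 − 2Q = 0.951426, giving −¼ ln(0.951426) = 0.012448.
d = 0.245048 + 0.012448 = 0.257496.
Under a molecular clock d = 2μt, so t = d/(2μ) = 0.257496 / (2 × 0.027) = 4.77 Myr.

4.77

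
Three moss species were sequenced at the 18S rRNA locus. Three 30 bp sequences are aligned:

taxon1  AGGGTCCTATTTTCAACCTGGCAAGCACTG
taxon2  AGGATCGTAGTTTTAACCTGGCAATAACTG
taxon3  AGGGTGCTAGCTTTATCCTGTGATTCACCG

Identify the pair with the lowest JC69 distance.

taxon1 and taxon2

taxon1–taxon2: 6/30 differ, p = 0.200, d = 0.233.
taxon1–taxon3: 10/30 differ, p = 0.333, d = 0.441.
taxon2–taxon3: 10/30 differ, p = 0.333, d = 0.441.
The smallest distance is between taxon1 and taxon2.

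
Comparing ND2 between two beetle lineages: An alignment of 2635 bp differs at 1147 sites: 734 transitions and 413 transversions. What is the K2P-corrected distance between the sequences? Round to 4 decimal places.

P = 734/2635 ≈ 0.278558 and Q = 413/2635 ≈ 0.156736.
Under the Kimura two-parameter model, d = −½ ln(1 − 2P − Q) − ¼ ln(1 − 2Q).
1 − 2P − Q = 0.286148, giving −½ ln(0.286148) = 0.625623.
1 − 2Q = 0.686528, giving −¼ ln(0.686528) = 0.094027.
d = 0.625623 + 0.094027 = 0.719650.

0.7197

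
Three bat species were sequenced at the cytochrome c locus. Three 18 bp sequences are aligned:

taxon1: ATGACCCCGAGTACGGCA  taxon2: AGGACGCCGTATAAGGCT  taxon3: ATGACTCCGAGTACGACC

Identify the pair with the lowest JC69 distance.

taxon1 and taxon3

taxon1–taxon2: 6/18 differ, p = 0.333, d = 0.441.
taxon1–taxon3: 3/18 differ, p = 0.167, d = 0.188.
taxon2–taxon3: 7/18 differ, p = 0.389, d = 0.548.
The smallest distance is between taxon1 and taxon3.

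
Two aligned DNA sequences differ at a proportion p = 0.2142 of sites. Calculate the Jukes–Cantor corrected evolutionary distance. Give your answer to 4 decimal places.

0.2522

d = −(3/4) ln(1 − 4p/3) = −0.75 ln(1 − 0.2856) = −0.75 ln(0.7144)
  = −0.75 × (-0.336312) = 0.252234 substitutions/site.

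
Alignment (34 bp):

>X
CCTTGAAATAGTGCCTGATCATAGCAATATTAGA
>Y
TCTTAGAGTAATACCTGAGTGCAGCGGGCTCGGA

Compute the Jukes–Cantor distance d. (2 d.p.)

The sequences differ at 16 of 34 sites, so p = 16/34 ≈ 0.470588.
d = −(3/4) ln(1 − 4p/3) = −0.75 ln(1 − 0.627451) = −0.75 ln(0.372549)
  = −0.75 × (-0.987387) = 0.740540 substitutions/site.

0.74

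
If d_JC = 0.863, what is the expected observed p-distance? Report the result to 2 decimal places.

0.51

p = (3/4)(1 − e^(−4d/3)) = 0.75 × (1 − e^(-1.150667)) = 0.75 × (1 − 0.316426) = 0.512681.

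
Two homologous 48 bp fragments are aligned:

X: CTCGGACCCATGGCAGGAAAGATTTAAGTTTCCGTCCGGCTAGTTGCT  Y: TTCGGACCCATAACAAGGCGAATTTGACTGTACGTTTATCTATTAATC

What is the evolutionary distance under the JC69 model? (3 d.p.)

0.657

The sequences differ at 21 of 48 sites, so p = 21/48 = 0.4375.
d = −(3/4) ln(1 − 4p/3) = −0.75 ln(1 − 0.583333) = −0.75 ln(0.416667)
  = −0.75 × (-0.875468) = 0.656601 substitutions/site.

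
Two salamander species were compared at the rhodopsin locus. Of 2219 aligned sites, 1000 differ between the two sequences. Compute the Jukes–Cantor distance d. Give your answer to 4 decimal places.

0.6889

p = 1000/2219 ≈ 0.450653.
d = −(3/4) ln(1 − 4p/3) = −0.75 ln(1 − 0.600871) = −0.75 ln(0.399129)
  = −0.75 × (-0.918471) = 0.688853 substitutions/site.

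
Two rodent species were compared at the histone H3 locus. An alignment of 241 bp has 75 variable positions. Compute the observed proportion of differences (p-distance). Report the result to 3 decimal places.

p = 75/241 = 0.311203… ≈ 0.311 (to 3 d.p.).

0.311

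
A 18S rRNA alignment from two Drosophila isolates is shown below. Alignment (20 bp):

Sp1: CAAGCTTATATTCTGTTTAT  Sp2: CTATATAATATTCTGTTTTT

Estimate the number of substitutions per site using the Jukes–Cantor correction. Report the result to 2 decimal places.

0.30

The sequences differ at 5 of 20 sites (2, 4, 5, 7, 19), so p = 5/20 = 0.25.
d = −(3/4) ln(1 − 4p/3) = −0.75 ln(1 − 0.333333) = −0.75 ln(0.666667)
  = −0.75 × (-0.405465) = 0.304099 substitutions/site.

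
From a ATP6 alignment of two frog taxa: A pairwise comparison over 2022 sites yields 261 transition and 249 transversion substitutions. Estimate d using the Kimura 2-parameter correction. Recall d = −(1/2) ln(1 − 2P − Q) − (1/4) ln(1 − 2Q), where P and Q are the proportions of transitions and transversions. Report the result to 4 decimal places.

P = 261/2022 ≈ 0.12908 and Q = 249/2022 ≈ 0.123145.
Under the Kimura two-parameter model, d = −½ ln(1 − 2P − Q) − ¼ ln(1 − 2Q).
1 − 2P − Q = 0.618695, giving −½ ln(0.618695) = 0.240071.
1 − 2Q = 0.75371, giving −¼ ln(0.75371) = 0.070687.
d = 0.240071 + 0.070687 = 0.310758.

0.3108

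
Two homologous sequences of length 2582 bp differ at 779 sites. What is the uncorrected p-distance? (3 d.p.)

p = 779/2582 = 0.301704… ≈ 0.302 (to 3 d.p.).

0.302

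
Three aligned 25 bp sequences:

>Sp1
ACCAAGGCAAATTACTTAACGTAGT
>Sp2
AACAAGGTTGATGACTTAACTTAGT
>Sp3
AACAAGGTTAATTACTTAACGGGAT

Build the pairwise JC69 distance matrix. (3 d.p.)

Sp1–Sp2: 6/25 sites differ → p = 0.24, d = −0.75 ln(1 − 0.32) = 0.289247 ≈ 0.289.
Sp1–Sp3: 6/25 sites differ → p = 0.24, d = −0.75 ln(1 − 0.32) = 0.289247 ≈ 0.289.
Sp2–Sp3: 6/25 sites differ → p = 0.24, d = −0.75 ln(1 − 0.32) = 0.289247 ≈ 0.289.

d(Sp1,Sp2) = 0.289, d(Sp1,Sp3) = 0.289, d(Sp2,Sp3) = 0.289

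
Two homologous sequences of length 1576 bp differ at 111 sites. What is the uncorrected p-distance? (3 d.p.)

p = 111/1576 = 0.070431… ≈ 0.070 (to 3 d.p.).

0.070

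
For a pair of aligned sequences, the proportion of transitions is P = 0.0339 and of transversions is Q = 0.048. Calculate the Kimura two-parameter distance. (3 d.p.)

Under the Kimura two-parameter model, d = −½ ln(1 − 2P − Q) − ¼ ln(1 − 2Q).
1 − 2P − Q = 0.8842, giving −½ ln(0.8842) = 0.061536.
1 − 2Q = 0.904, giving −¼ ln(0.904) = 0.025231.
d = 0.061536 + 0.025231 = 0.086767.

0.087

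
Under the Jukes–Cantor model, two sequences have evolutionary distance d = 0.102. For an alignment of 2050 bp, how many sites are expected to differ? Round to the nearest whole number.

Invert JC69: p = (3/4)(1 − e^(−4d/3)) = 0.75 × (1 − e^(-0.136)) = 0.75 × (1 − 0.872843) = 0.095368.
Expected differing sites = pL ≈ 0.095368 × 2050 = 195.5044 ≈ 196.

196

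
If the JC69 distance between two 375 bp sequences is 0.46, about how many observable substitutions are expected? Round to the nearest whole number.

129

Invert JC69: p = (3/4)(1 − e^(−4d/3)) = 0.75 × (1 − e^(-0.613333)) = 0.75 × (1 − 0.541543) = 0.343843.
Expected differing sites = pL ≈ 0.343843 × 375 = 128.941125 ≈ 129.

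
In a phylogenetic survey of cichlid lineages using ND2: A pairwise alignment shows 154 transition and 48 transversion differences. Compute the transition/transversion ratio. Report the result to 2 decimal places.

3.21

R = 154/48 = 3.208333… ≈ 3.21 (to 2 d.p.).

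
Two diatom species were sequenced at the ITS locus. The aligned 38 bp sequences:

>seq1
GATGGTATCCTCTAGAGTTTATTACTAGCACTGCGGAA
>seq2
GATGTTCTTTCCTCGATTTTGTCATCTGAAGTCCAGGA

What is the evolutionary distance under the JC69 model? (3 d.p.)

0.681

The sequences differ at 17 of 38 sites, so p = 17/38 ≈ 0.447368.
d = −(3/4) ln(1 − 4p/3) = −0.75 ln(1 − 0.596491) = −0.75 ln(0.403509)
  = −0.75 × (-0.907556) = 0.680667 substitutions/site.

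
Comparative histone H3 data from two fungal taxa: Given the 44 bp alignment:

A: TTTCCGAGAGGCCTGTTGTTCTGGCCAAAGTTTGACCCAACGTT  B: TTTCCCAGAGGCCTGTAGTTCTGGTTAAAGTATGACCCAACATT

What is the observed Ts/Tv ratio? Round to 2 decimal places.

Transitions are A↔G and C↔T; transversions are all other mismatches.
Transitions: 3. Transversions: 3.
R = 3/3 = 1.00.

1.00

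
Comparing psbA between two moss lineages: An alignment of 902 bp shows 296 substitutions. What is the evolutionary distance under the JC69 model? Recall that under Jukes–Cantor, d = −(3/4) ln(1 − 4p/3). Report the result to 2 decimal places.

0.43

p = 296/902 ≈ 0.32816.
d = −(3/4) ln(1 − 4p/3) = −0.75 ln(1 − 0.437547) = −0.75 ln(0.562453)
  = −0.75 × (-0.575448) = 0.431586 substitutions/site.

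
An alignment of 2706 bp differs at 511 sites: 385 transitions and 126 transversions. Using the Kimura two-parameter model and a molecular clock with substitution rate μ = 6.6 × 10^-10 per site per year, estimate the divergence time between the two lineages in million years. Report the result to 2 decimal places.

P = 385/2706 ≈ 0.142276 and Q = 126/2706 ≈ 0.046563.
Under the Kimura two-parameter model, d = −½ ln(1 − 2P − Q) − ¼ ln(1 − 2Q).
1 − 2P − Q = 0.668885, giving −½ ln(0.668885) = 0.201072.
1 − 2Q = 0.906874, giving −¼ ln(0.906874) = 0.024438.
d = 0.201072 + 0.024438 = 0.225510.
Under a molecular clock d = 2μt, so t = d/(2μ) = 0.225510 / (2 × 6.6 × 10^-10) = 170.84 million years.

170.84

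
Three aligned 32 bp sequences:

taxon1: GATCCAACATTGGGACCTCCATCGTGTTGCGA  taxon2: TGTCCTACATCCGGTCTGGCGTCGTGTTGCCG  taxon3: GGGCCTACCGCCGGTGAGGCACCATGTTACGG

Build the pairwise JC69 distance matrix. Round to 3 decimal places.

d(taxon1,taxon2) = 0.520, d(taxon1,taxon3) = 0.824, d(taxon2,taxon3) = 0.460

taxon1–taxon2: 12/32 sites differ → p = 0.375, d = −0.75 ln(1 − 0.5) = 0.519860 ≈ 0.520.
taxon1–taxon3: 16/32 sites differ → p = 0.5, d = −0.75 ln(1 − 0.666667) = 0.823960 ≈ 0.824.
taxon2–taxon3: 11/32 sites differ → p = 0.34375, d = −0.75 ln(1 − 0.458333) = 0.459828 ≈ 0.460.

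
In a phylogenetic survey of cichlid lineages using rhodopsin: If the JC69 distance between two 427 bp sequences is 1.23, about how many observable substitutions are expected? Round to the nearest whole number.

258

Invert JC69: p = (3/4)(1 − e^(−4d/3)) = 0.75 × (1 − e^(-1.64)) = 0.75 × (1 − 0.193980) = 0.604515.
Expected differing sites = pL ≈ 0.604515 × 427 = 258.127905 ≈ 258.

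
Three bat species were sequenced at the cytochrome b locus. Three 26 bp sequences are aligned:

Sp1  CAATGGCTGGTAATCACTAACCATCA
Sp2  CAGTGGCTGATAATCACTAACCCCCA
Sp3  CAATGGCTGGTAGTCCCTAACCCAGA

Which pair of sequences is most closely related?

Sp1 and Sp2

Sp1–Sp2: 4/26 differ, p = 0.154, d = 0.172.
Sp1–Sp3: 5/26 differ, p = 0.192, d = 0.222.
Sp2–Sp3: 6/26 differ, p = 0.231, d = 0.276.
The smallest distance is between Sp1 and Sp2.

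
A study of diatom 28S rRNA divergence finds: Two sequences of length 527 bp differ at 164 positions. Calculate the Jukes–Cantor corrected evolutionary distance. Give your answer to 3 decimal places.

p = 164/527 ≈ 0.311195.
d = −(3/4) ln(1 − 4p/3) = −0.75 ln(1 − 0.414927) = −0.75 ln(0.585073)
  = −0.75 × (-0.536019) = 0.402014 substitutions/site.

0.402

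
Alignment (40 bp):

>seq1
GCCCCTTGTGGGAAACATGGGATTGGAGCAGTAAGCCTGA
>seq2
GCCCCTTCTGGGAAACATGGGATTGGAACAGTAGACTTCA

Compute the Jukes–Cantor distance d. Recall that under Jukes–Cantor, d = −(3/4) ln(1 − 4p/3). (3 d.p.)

The sequences differ at 6 of 40 sites (8, 28, 34, 35, 37, 39), so p = 6/40 = 0.15.
d = −(3/4) ln(1 − 4p/3) = −0.75 ln(1 − 0.2) = −0.75 ln(0.8)
  = −0.75 × (-0.223144) = 0.167358 substitutions/site.

0.167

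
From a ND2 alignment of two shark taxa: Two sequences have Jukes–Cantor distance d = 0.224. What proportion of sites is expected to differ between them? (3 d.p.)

p = (3/4)(1 − e^(−4d/3)) = 0.75 × (1 − e^(-0.298667)) = 0.75 × (1 − 0.741806) = 0.193646.

0.194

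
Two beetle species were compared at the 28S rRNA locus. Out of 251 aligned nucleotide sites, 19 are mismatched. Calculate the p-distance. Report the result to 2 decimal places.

0.08

p = 19/251 = 0.075697… ≈ 0.08 (to 2 d.p.).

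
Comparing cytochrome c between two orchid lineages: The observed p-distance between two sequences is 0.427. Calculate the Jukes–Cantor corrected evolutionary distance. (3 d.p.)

0.632

d = −(3/4) ln(1 − 4p/3) = −0.75 ln(1 − 0.569333) = −0.75 ln(0.430667)
  = −0.75 × (-0.842420) = 0.631815 substitutions/site.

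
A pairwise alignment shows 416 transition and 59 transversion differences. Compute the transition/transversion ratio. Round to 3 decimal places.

7.051

R = 416/59 = 7.050847… ≈ 7.051 (to 3 d.p.).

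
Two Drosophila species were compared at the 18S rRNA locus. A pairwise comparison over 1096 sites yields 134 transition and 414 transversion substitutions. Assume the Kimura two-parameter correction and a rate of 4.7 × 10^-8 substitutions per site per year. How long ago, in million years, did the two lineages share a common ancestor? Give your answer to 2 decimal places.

P = 134/1096 ≈ 0.122263 and Q = 414/1096 ≈ 0.377737.
Under the Kimura two-parameter model, d = −½ ln(1 − 2P − Q) − ¼ ln(1 − 2Q).
1 − 2P − Q = 0.377737, giving −½ ln(0.377737) = 0.486779.
1 − 2Q = 0.244526, giving −¼ ln(0.244526) = 0.352108.
d = 0.486779 + 0.352108 = 0.838887.
Under a molecular clock d = 2μt, so t = d/(2μ) = 0.838887 / (2 × 4.7 × 10^-8) = 8.92 million years.

8.92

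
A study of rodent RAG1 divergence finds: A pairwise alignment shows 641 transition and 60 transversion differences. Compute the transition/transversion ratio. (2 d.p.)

10.68

R = 641/60 = 10.683333… ≈ 10.68 (to 2 d.p.).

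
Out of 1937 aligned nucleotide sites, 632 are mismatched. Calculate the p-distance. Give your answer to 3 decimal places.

0.326

p = 632/1937 = 0.326277… ≈ 0.326 (to 3 d.p.).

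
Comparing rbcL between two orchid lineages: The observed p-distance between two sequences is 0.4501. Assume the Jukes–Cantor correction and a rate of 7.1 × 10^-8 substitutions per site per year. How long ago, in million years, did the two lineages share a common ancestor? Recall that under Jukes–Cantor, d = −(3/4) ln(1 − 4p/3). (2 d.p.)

4.84

d = −(3/4) ln(1 − 4p/3) = −0.75 ln(1 − 0.600133) = −0.75 ln(0.399867)
  = −0.75 × (-0.916623) = 0.687467 substitutions/site.
Under a molecular clock d = 2μt, so t = d/(2μ) = 0.687467 / (2 × 7.1 × 10^-8) = 4.84 million years.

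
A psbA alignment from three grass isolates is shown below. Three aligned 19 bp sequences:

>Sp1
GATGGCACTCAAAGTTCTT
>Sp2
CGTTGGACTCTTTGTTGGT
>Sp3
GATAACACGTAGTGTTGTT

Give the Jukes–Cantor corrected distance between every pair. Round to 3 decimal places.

Sp1–Sp2: 9/19 sites differ → p ≈ 0.473684, d = −0.75 ln(1 − 0.631579) = 0.748897 ≈ 0.749.
Sp1–Sp3: 7/19 sites differ → p ≈ 0.368421, d = −0.75 ln(1 − 0.491228) = 0.506816 ≈ 0.507.
Sp2–Sp3: 10/19 sites differ → p ≈ 0.526316, d = −0.75 ln(1 − 0.701755) = 0.907380 ≈ 0.907.

d(Sp1,Sp2) = 0.749, d(Sp1,Sp3) = 0.507, d(Sp2,Sp3) = 0.907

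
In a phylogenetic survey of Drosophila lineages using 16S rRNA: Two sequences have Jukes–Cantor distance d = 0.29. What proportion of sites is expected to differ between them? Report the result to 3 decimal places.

0.241

p = (3/4)(1 − e^(−4d/3)) = 0.75 × (1 − e^(-0.386667)) = 0.75 × (1 − 0.679317) = 0.240512.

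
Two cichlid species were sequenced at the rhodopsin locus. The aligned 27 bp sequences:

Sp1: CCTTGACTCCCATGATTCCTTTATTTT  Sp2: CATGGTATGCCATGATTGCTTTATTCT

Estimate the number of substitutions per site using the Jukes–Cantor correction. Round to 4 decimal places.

The sequences differ at 7 of 27 sites (2, 4, 6, 7, 9, 18, 26), so p = 7/27 ≈ 0.259259.
d = −(3/4) ln(1 − 4p/3) = −0.75 ln(1 − 0.345679) = −0.75 ln(0.654321)
  = −0.75 × (-0.424157) = 0.318118 substitutions/site.

0.3181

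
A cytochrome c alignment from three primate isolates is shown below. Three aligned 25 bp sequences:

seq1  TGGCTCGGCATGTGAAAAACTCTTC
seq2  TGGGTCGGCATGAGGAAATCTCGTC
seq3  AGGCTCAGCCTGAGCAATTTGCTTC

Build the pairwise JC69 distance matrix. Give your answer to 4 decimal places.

seq1–seq2: 5/25 sites differ → p = 0.2, d = −0.75 ln(1 − 0.266667) = 0.232617 ≈ 0.2326.
seq1–seq3: 9/25 sites differ → p = 0.36, d = −0.75 ln(1 − 0.48) = 0.490445 ≈ 0.4904.
seq2–seq3: 9/25 sites differ → p = 0.36, d = −0.75 ln(1 − 0.48) = 0.490445 ≈ 0.4904.

d(seq1,seq2) = 0.2326, d(seq1,seq3) = 0.4904, d(seq2,seq3) = 0.4904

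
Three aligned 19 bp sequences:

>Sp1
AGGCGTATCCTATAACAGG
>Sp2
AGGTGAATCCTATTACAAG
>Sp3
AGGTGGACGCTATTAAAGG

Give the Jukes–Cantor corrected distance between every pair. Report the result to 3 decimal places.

d(Sp1,Sp2) = 0.247, d(Sp1,Sp3) = 0.410, d(Sp2,Sp3) = 0.324

Sp1–Sp2: 4/19 sites differ → p ≈ 0.210526, d = −0.75 ln(1 − 0.280701) = 0.247109 ≈ 0.247.
Sp1–Sp3: 6/19 sites differ → p ≈ 0.315789, d = −0.75 ln(1 − 0.421052) = 0.409907 ≈ 0.410.
Sp2–Sp3: 5/19 sites differ → p ≈ 0.263158, d = −0.75 ln(1 − 0.350877) = 0.324100 ≈ 0.324.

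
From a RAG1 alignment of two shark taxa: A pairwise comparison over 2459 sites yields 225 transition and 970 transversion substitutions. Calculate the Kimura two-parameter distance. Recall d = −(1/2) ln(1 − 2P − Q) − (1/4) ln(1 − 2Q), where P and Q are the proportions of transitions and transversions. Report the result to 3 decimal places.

P = 225/2459 ≈ 0.091501 and Q = 970/2459 ≈ 0.394469.
Under the Kimura two-parameter model, d = −½ ln(1 − 2P − Q) − ¼ ln(1 − 2Q).
1 − 2P − Q = 0.422529, giving −½ ln(0.422529) = 0.430749.
1 − 2Q = 0.211062, giving −¼ ln(0.211062) = 0.388901.
d = 0.430749 + 0.388901 = 0.819650.

0.820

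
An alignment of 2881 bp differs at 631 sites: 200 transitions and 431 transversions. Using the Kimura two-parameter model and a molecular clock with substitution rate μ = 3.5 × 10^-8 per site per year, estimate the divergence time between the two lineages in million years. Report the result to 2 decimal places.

3.70

P = 200/2881 ≈ 0.06942 and Q = 431/2881 ≈ 0.149601.
Under the Kimura two-parameter model, d = −½ ln(1 − 2P − Q) − ¼ ln(1 − 2Q).
1 − 2P − Q = 0.711559, giving −½ ln(0.711559) = 0.170148.
1 − 2Q = 0.700798, giving −¼ ln(0.700798) = 0.088884.
d = 0.170148 + 0.088884 = 0.259032.
Under a molecular clock d = 2μt, so t = d/(2μ) = 0.259032 / (2 × 3.5 × 10^-8) = 3.70 million years.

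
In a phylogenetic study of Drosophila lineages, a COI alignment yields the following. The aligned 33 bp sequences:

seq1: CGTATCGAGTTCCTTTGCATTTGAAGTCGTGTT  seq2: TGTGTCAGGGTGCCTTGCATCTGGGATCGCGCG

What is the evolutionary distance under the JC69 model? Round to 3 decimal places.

0.625

The sequences differ at 14 of 33 sites, so p = 14/33 ≈ 0.424242.
d = −(3/4) ln(1 − 4p/3) = −0.75 ln(1 − 0.565656) = −0.75 ln(0.434344)
  = −0.75 × (-0.833918) = 0.625439 substitutions/site.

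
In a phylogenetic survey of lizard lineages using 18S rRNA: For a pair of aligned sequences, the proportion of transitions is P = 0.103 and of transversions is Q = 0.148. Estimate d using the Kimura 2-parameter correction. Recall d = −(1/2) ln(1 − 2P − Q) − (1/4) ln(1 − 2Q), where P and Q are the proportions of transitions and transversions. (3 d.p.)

Under the Kimura two-parameter model, d = −½ ln(1 − 2P − Q) − ¼ ln(1 − 2Q).
1 − 2P − Q = 0.646, giving −½ ln(0.646) = 0.218478.
1 − 2Q = 0.704, giving −¼ ln(0.704) = 0.087744.
d = 0.218478 + 0.087744 = 0.306222.

0.306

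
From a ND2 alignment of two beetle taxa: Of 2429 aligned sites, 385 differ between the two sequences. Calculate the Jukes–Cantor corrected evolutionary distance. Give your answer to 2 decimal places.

p = 385/2429 ≈ 0.158501.
d = −(3/4) ln(1 − 4p/3) = −0.75 ln(1 − 0.211335) = −0.75 ln(0.788665)
  = −0.75 × (-0.237414) = 0.178061 substitutions/site.

0.18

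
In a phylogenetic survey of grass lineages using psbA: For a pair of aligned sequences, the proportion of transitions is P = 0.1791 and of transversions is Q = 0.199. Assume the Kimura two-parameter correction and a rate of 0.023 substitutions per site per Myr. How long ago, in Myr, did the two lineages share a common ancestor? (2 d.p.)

11.61

Under the Kimura two-parameter model, d = −½ ln(1 − 2P − Q) − ¼ ln(1 − 2Q).
1 − 2P − Q = 0.4428, giving −½ ln(0.4428) = 0.407319.
1 − 2Q = 0.602, giving −¼ ln(0.602) = 0.126874.
d = 0.407319 + 0.126874 = 0.534193.
Under a molecular clock d = 2μt, so t = d/(2μ) = 0.534193 / (2 × 0.023) = 11.61 Myr.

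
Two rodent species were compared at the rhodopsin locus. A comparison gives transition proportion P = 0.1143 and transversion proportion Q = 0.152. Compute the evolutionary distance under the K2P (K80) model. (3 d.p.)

Under the Kimura two-parameter model, d = −½ ln(1 − 2P − Q) − ¼ ln(1 − 2Q).
1 − 2P − Q = 0.6194, giving −½ ln(0.6194) = 0.239502.
1 − 2Q = 0.696, giving −¼ ln(0.696) = 0.090601.
d = 0.239502 + 0.090601 = 0.330103.

0.330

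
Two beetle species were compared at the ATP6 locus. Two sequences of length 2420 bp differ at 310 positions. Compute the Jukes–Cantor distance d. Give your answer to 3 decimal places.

0.140

p = 310/2420 ≈ 0.128099.
d = −(3/4) ln(1 − 4p/3) = −0.75 ln(1 − 0.170799) = −0.75 ln(0.829201)
  = −0.75 × (-0.187293) = 0.140470 substitutions/site.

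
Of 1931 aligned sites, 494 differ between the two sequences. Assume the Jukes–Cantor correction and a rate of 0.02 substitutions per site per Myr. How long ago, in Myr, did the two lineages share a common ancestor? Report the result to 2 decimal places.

p = 494/1931 ≈ 0.255826.
d = −(3/4) ln(1 − 4p/3) = −0.75 ln(1 − 0.341101) = −0.75 ln(0.658899)
  = −0.75 × (-0.417185) = 0.312889 substitutions/site.
Under a molecular clock d = 2μt, so t = d/(2μ) = 0.312889 / (2 × 0.02) = 7.82 Myr.

7.82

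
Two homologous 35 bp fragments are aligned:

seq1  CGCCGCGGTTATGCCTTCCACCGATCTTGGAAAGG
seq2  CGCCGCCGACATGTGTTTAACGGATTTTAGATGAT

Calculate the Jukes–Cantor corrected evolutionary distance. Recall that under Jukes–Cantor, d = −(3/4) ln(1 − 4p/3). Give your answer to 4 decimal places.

0.5716

The sequences differ at 14 of 35 sites, so p = 14/35 = 0.4.
d = −(3/4) ln(1 − 4p/3) = −0.75 ln(1 − 0.533333) = −0.75 ln(0.466667)
  = −0.75 × (-0.762139) = 0.571604 substitutions/site.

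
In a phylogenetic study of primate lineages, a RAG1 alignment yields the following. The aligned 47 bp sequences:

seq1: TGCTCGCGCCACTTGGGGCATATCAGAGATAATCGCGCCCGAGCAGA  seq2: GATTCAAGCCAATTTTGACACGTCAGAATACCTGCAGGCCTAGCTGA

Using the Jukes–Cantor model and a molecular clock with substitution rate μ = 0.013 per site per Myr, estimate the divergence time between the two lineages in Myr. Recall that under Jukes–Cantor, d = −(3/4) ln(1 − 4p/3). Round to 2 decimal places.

28.23

The sequences differ at 22 of 47 sites, so p = 22/47 ≈ 0.468085.
d = −(3/4) ln(1 − 4p/3) = −0.75 ln(1 − 0.624113) = −0.75 ln(0.375887)
  = −0.75 × (-0.978467) = 0.733850 substitutions/site.
Under a molecular clock d = 2μt, so t = d/(2μ) = 0.733850 / (2 × 0.013) = 28.23 Myr.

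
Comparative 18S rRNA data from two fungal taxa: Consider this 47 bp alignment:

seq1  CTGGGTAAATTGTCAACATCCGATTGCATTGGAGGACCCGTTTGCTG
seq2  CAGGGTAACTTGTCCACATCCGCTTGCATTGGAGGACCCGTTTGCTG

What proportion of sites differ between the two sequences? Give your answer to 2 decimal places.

0.09

The sequences differ at 4 of 47 positions (sites 2, 9, 15, 23).
p = 4/47 = 0.085106… ≈ 0.09 (to 2 d.p.).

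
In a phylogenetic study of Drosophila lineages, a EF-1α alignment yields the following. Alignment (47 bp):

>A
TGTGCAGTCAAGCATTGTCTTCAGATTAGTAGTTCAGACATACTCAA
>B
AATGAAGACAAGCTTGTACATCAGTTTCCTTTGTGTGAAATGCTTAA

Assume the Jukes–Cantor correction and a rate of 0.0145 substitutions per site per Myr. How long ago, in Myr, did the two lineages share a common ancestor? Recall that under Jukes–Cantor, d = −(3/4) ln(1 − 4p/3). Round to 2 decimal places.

21.67

The sequences differ at 20 of 47 sites, so p = 20/47 ≈ 0.425532.
d = −(3/4) ln(1 − 4p/3) = −0.75 ln(1 − 0.567376) = −0.75 ln(0.432624)
  = −0.75 × (-0.837886) = 0.628415 substitutions/site.
Under a molecular clock d = 2μt, so t = d/(2μ) = 0.628415 / (2 × 0.0145) = 21.67 Myr.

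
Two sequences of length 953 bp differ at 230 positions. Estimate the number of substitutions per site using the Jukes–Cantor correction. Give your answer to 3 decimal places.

p = 230/953 ≈ 0.241343.
d = −(3/4) ln(1 − 4p/3) = −0.75 ln(1 − 0.321791) = −0.75 ln(0.678209)
  = −0.75 × (-0.388300) = 0.291225 substitutions/site.

0.291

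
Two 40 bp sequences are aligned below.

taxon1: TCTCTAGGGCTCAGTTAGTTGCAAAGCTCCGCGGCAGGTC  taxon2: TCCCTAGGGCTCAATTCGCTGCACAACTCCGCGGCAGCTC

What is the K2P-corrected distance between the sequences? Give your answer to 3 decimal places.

0.201

Of 40 sites, 4 differences are transitions and 3 are transversions, so P = 4/40 = 0.1 and Q = 3/40 = 0.075.
Under the Kimura two-parameter model, d = −½ ln(1 − 2P − Q) − ¼ ln(1 − 2Q).
1 − 2P − Q = 0.725, giving −½ ln(0.725) = 0.160792.
1 − 2Q = 0.85, giving −¼ ln(0.85) = 0.040630.
d = 0.160792 + 0.040630 = 0.201422.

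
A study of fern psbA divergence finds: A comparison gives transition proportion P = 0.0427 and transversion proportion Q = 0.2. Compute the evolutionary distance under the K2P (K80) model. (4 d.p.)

0.2957

Under the Kimura two-parameter model, d = −½ ln(1 − 2P − Q) − ¼ ln(1 − 2Q).
1 − 2P − Q = 0.7146, giving −½ ln(0.7146) = 0.168016.
1 − 2Q = 0.6, giving −¼ ln(0.6) = 0.127706.
d = 0.168016 + 0.127706 = 0.295722.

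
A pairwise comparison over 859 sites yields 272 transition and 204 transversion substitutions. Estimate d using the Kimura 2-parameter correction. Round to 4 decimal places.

1.1842

P = 272/859 ≈ 0.316647 and Q = 204/859 ≈ 0.237485.
Under the Kimura two-parameter model, d = −½ ln(1 − 2P − Q) − ¼ ln(1 − 2Q).
1 − 2P − Q = 0.129221, giving −½ ln(0.129221) = 1.023116.
1 − 2Q = 0.52503, giving −¼ ln(0.52503) = 0.161075.
d = 1.023116 + 0.161075 = 1.184191.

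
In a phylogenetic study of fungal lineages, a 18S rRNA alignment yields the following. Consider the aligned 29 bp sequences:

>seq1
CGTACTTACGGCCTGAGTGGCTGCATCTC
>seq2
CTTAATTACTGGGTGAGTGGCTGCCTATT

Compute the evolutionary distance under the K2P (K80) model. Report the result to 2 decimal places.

Of 29 sites, 1 differences are transitions and 7 are transversions, so P = 1/29 ≈ 0.034483 and Q = 7/29 ≈ 0.241379.
Under the Kimura two-parameter model, d = −½ ln(1 − 2P − Q) − ¼ ln(1 − 2Q).
1 − 2P − Q = 0.689655, giving −½ ln(0.689655) = 0.185782.
1 − 2Q = 0.517242, giving −¼ ln(0.517242) = 0.164811.
d = 0.185782 + 0.164811 = 0.350593.

0.35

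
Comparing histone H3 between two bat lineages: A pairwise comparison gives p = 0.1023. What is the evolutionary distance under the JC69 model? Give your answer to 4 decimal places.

d = −(3/4) ln(1 − 4p/3) = −0.75 ln(1 − 0.1364) = −0.75 ln(0.8636)
  = −0.75 × (-0.146646) = 0.109985 substitutions/site.

0.1100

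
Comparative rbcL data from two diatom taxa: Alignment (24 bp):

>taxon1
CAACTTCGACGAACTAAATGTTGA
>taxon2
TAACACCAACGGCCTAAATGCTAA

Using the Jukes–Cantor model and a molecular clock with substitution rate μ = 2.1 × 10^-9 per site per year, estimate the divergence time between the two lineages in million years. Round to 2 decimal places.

104.96

The sequences differ at 8 of 24 sites (1, 5, 6, 8, 12, 13, 21, 23), so p = 8/24 ≈ 0.333333.
d = −(3/4) ln(1 − 4p/3) = −0.75 ln(1 − 0.444444) = −0.75 ln(0.555556)
  = −0.75 × (-0.587786) = 0.440840 substitutions/site.
Under a molecular clock d = 2μt, so t = d/(2μ) = 0.440840 / (2 × 2.1 × 10^-9) = 104.96 million years.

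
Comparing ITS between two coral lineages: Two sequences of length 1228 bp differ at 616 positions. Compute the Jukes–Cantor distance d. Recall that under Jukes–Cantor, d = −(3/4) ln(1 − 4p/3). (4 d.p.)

0.8289

p = 616/1228 ≈ 0.501629.
d = −(3/4) ln(1 − 4p/3) = −0.75 ln(1 − 0.668839) = −0.75 ln(0.331161)
  = −0.75 × (-1.105151) = 0.828863 substitutions/site.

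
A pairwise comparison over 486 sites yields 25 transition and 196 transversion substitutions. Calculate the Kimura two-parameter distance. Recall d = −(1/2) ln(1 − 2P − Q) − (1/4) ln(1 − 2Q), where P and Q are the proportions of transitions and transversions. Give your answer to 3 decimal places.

P = 25/486 ≈ 0.05144 and Q = 196/486 ≈ 0.403292.
Under the Kimura two-parameter model, d = −½ ln(1 − 2P − Q) − ¼ ln(1 − 2Q).
1 − 2P − Q = 0.493828, giving −½ ln(0.493828) = 0.352784.
1 − 2Q = 0.193416, giving −¼ ln(0.193416) = 0.410728.
d = 0.352784 + 0.410728 = 0.763512.

0.764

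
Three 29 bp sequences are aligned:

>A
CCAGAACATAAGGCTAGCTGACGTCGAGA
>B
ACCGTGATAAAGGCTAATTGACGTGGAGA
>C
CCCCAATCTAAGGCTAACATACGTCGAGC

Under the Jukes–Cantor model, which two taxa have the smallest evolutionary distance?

A–B: 10/29 differ, p = 0.345, d = 0.462.
A–C: 8/29 differ, p = 0.276, d = 0.344.
B–C: 12/29 differ, p = 0.414, d = 0.602.
The smallest distance is between A and C.

A and C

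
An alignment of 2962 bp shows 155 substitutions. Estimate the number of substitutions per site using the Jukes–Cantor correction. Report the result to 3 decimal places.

0.054

p = 155/2962 ≈ 0.05233.
d = −(3/4) ln(1 − 4p/3) = −0.75 ln(1 − 0.069773) = −0.75 ln(0.930227)
  = −0.75 × (-0.072327) = 0.054245 substitutions/site.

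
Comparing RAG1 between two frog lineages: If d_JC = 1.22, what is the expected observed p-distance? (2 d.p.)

0.60

p = (3/4)(1 − e^(−4d/3)) = 0.75 × (1 − e^(-1.626667)) = 0.75 × (1 − 0.196584) = 0.602562.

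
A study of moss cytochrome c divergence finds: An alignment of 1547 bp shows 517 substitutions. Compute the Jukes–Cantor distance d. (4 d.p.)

0.4424

p = 517/1547 ≈ 0.334195.
d = −(3/4) ln(1 − 4p/3) = −0.75 ln(1 − 0.445593) = −0.75 ln(0.554407)
  = −0.75 × (-0.589856) = 0.442392 substitutions/site.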